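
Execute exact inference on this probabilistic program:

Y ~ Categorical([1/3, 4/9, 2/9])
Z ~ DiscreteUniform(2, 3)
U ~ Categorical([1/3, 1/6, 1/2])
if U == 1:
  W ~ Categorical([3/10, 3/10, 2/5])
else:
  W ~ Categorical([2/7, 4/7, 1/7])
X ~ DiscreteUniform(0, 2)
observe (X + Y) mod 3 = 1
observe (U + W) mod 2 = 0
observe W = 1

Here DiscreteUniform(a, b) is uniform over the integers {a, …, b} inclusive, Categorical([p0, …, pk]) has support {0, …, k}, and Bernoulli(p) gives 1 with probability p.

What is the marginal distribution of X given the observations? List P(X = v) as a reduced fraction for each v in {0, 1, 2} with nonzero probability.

P(X=0) = 4/9, P(X=1) = 1/3, P(X=2) = 2/9

Enumerate traces; 6 have nonzero weight after conditioning:
  (Y=0, Z=2, U=1, W=1, X=1) weight 1/360
  (Y=0, Z=3, U=1, W=1, X=1) weight 1/360
  (Y=1, Z=2, U=1, W=1, X=0) weight 1/270
  (Y=1, Z=3, U=1, W=1, X=0) weight 1/270
  (Y=2, Z=2, U=1, W=1, X=2) weight 1/540
  (Y=2, Z=3, U=1, W=1, X=2) weight 1/540
Group by X:
  weight(X=0) = 1/135
  weight(X=1) = 1/180
  weight(X=2) = 1/270
Total weight = 1/135 + 1/180 + 1/270 = 1/60
P(X=0 | obs) = 1/135 / 1/60 = 4/9
P(X=1 | obs) = 1/180 / 1/60 = 1/3
P(X=2 | obs) = 1/270 / 1/60 = 2/9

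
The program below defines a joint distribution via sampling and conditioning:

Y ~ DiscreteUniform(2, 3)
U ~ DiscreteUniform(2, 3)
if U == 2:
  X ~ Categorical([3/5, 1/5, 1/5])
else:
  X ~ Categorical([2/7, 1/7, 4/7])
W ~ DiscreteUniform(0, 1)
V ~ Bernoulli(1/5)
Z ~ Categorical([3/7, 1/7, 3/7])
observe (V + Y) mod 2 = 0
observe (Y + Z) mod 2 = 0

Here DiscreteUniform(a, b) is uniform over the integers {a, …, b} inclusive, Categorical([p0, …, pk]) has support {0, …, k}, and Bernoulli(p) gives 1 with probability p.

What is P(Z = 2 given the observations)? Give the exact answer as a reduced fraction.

P(Z = 2 | obs) = 12/25

Enumerate traces; 36 have nonzero weight after conditioning:
  (Y=2, U=2, X=0, W=0, V=0, Z=0) weight 9/350
  (Y=2, U=2, X=0, W=0, V=0, Z=2) weight 9/350
  (Y=2, U=2, X=0, W=1, V=0, Z=0) weight 9/350
  (Y=2, U=2, X=0, W=1, V=0, Z=2) weight 9/350
  (Y=2, U=2, X=1, W=0, V=0, Z=0) weight 3/350
  (Y=2, U=2, X=1, W=0, V=0, Z=2) weight 3/350
  (Y=2, U=2, X=1, W=1, V=0, Z=0) weight 3/350
  (Y=2, U=2, X=1, W=1, V=0, Z=2) weight 3/350
  (Y=3, U=2, X=0, W=0, V=1, Z=1) weight 3/1400
  … 27 more
Group by Z:
  weight(Z=0) = 6/35
  weight(Z=1) = 1/70
  weight(Z=2) = 6/35
Total weight = 6/35 + 1/70 + 6/35 = 5/14
P(Z=0 | obs) = 6/35 / 5/14 = 12/25
P(Z=1 | obs) = 1/70 / 5/14 = 1/25
P(Z=2 | obs) = 6/35 / 5/14 = 12/25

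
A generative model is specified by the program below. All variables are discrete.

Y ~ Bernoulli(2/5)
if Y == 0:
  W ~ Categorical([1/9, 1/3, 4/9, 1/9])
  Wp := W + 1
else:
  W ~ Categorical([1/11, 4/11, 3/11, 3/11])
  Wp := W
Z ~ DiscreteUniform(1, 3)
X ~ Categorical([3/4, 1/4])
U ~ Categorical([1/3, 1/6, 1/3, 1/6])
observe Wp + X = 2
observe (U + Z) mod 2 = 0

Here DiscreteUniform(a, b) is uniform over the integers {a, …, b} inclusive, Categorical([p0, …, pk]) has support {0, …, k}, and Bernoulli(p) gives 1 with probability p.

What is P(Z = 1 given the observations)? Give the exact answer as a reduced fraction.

Enumerate traces; 24 have nonzero weight after conditioning:
  (Y=0, W=0, Z=1, X=1, U=1) weight 1/1080
  (Y=0, W=0, Z=1, X=1, U=3) weight 1/1080
  (Y=0, W=0, Z=2, X=1, U=0) weight 1/540
  (Y=0, W=0, Z=2, X=1, U=2) weight 1/540
  (Y=0, W=0, Z=3, X=1, U=1) weight 1/1080
  (Y=0, W=0, Z=3, X=1, U=3) weight 1/1080
  (Y=0, W=1, Z=1, X=0, U=1) weight 1/120
  (Y=0, W=1, Z=1, X=0, U=3) weight 1/120
  … 16 more
Group by Z:
  weight(Z=1) = 47/1485
  weight(Z=2) = 94/1485
  weight(Z=3) = 47/1485
Total weight = 47/1485 + 94/1485 + 47/1485 = 188/1485
P(Z=1 | obs) = 47/1485 / 188/1485 = 1/4
P(Z=2 | obs) = 94/1485 / 188/1485 = 1/2
P(Z=3 | obs) = 47/1485 / 188/1485 = 1/4

P(Z = 1 | obs) = 1/4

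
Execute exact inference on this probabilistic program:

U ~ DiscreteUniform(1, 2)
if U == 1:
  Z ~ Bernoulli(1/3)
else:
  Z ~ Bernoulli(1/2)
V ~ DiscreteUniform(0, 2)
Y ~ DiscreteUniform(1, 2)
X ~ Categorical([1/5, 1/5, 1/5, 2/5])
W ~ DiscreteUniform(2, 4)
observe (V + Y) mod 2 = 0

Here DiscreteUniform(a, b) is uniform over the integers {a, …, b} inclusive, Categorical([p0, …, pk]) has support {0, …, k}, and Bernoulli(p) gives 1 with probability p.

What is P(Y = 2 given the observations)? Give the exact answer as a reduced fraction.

P(Y = 2 | obs) = 2/3

Enumerate traces; 144 have nonzero weight after conditioning:
  (U=1, Z=0, V=0, Y=2, X=0, W=2) weight 1/270
  (U=1, Z=0, V=0, Y=2, X=0, W=3) weight 1/270
  (U=1, Z=0, V=0, Y=2, X=0, W=4) weight 1/270
  (U=1, Z=0, V=0, Y=2, X=1, W=2) weight 1/270
  (U=1, Z=0, V=0, Y=2, X=1, W=3) weight 1/270
  (U=1, Z=0, V=0, Y=2, X=1, W=4) weight 1/270
  (U=1, Z=0, V=0, Y=2, X=2, W=2) weight 1/270
  (U=1, Z=0, V=0, Y=2, X=2, W=3) weight 1/270
  (U=1, Z=0, V=1, Y=1, X=0, W=2) weight 1/270
  … 135 more
Group by Y:
  weight(Y=1) = 1/6
  weight(Y=2) = 1/3
Total weight = 1/6 + 1/3 = 1/2
P(Y=1 | obs) = 1/6 / 1/2 = 1/3
P(Y=2 | obs) = 1/3 / 1/2 = 2/3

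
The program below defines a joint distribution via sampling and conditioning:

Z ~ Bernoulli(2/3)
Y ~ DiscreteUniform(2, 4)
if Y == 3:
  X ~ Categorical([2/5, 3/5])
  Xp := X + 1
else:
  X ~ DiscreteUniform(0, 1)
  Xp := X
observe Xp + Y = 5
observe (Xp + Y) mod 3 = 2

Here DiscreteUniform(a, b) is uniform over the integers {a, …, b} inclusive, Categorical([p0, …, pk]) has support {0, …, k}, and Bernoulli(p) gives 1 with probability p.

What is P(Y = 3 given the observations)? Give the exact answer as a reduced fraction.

P(Y = 3 | obs) = 6/11

Enumerate traces; 4 have nonzero weight after conditioning:
  (Z=0, Y=3, X=1) weight 1/15
  (Z=0, Y=4, X=1) weight 1/18
  (Z=1, Y=3, X=1) weight 2/15
  (Z=1, Y=4, X=1) weight 1/9
Group by Y:
  weight(Y=3) = 1/5
  weight(Y=4) = 1/6
Total weight = 1/5 + 1/6 = 11/30
P(Y=3 | obs) = 1/5 / 11/30 = 6/11
P(Y=4 | obs) = 1/6 / 11/30 = 5/11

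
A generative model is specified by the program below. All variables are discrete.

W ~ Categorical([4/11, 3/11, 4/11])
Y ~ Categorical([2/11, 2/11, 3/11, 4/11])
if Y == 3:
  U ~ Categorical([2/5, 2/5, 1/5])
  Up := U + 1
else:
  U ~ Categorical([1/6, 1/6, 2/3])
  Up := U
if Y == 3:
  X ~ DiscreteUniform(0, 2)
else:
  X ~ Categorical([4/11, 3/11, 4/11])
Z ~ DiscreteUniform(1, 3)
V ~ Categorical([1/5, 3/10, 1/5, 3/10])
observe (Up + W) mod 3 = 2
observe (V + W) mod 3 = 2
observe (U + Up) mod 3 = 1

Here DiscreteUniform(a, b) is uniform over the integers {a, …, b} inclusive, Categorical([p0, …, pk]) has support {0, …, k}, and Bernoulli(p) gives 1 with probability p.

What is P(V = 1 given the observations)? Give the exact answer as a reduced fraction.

P(V = 1 | obs) = 27/97

Enumerate traces; 36 have nonzero weight after conditioning:
  (W=0, Y=0, U=2, X=0, Z=1, V=2) weight 64/59895
  (W=0, Y=0, U=2, X=0, Z=2, V=2) weight 64/59895
  (W=0, Y=0, U=2, X=0, Z=3, V=2) weight 64/59895
  (W=0, Y=0, U=2, X=1, Z=1, V=2) weight 16/19965
  (W=0, Y=0, U=2, X=1, Z=2, V=2) weight 16/19965
  (W=0, Y=0, U=2, X=1, Z=3, V=2) weight 16/19965
  (W=0, Y=0, U=2, X=2, Z=1, V=2) weight 64/59895
  (W=0, Y=0, U=2, X=2, Z=2, V=2) weight 64/59895
  (W=1, Y=3, U=0, X=0, Z=1, V=1) weight 4/3025
  … 27 more
Group by V:
  weight(V=1) = 36/3025
  weight(V=2) = 56/1815
Total weight = 36/3025 + 56/1815 = 388/9075
P(V=1 | obs) = 36/3025 / 388/9075 = 27/97
P(V=2 | obs) = 56/1815 / 388/9075 = 70/97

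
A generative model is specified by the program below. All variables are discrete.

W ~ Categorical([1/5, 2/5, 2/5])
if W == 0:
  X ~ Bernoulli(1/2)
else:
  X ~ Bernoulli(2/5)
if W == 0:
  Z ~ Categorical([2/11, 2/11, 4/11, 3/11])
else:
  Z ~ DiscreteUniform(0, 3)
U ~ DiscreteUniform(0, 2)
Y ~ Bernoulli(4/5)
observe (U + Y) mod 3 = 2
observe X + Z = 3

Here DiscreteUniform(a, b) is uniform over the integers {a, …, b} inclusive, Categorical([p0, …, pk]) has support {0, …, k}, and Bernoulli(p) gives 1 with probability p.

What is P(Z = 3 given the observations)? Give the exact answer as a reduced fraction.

P(Z = 3 | obs) = 81/145

Enumerate traces; 12 have nonzero weight after conditioning:
  (W=0, X=0, Z=3, U=1, Y=1) weight 2/275
  (W=0, X=0, Z=3, U=2, Y=0) weight 1/550
  (W=0, X=1, Z=2, U=1, Y=1) weight 8/825
  (W=0, X=1, Z=2, U=2, Y=0) weight 2/825
  (W=1, X=0, Z=3, U=1, Y=1) weight 2/125
  (W=1, X=0, Z=3, U=2, Y=0) weight 1/250
  (W=1, X=1, Z=2, U=1, Y=1) weight 4/375
  (W=1, X=1, Z=2, U=2, Y=0) weight 1/375
  … 4 more
Group by Z:
  weight(Z=2) = 32/825
  weight(Z=3) = 27/550
Total weight = 32/825 + 27/550 = 29/330
P(Z=2 | obs) = 32/825 / 29/330 = 64/145
P(Z=3 | obs) = 27/550 / 29/330 = 81/145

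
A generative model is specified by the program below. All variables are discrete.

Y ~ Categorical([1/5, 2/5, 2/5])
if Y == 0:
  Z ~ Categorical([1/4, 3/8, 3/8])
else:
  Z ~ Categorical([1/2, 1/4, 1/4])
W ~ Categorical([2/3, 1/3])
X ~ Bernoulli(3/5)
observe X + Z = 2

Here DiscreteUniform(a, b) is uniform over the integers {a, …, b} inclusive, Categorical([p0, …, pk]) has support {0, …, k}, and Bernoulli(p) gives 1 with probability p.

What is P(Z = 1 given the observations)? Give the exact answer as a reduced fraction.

P(Z = 1 | obs) = 3/5

Enumerate traces; 12 have nonzero weight after conditioning:
  (Y=0, Z=1, W=0, X=1) weight 3/100
  (Y=0, Z=1, W=1, X=1) weight 3/200
  (Y=0, Z=2, W=0, X=0) weight 1/50
  (Y=0, Z=2, W=1, X=0) weight 1/100
  (Y=1, Z=1, W=0, X=1) weight 1/25
  (Y=1, Z=1, W=1, X=1) weight 1/50
  (Y=1, Z=2, W=0, X=0) weight 2/75
  (Y=1, Z=2, W=1, X=0) weight 1/75
  … 4 more
Group by Z:
  weight(Z=1) = 33/200
  weight(Z=2) = 11/100
Total weight = 33/200 + 11/100 = 11/40
P(Z=1 | obs) = 33/200 / 11/40 = 3/5
P(Z=2 | obs) = 11/100 / 11/40 = 2/5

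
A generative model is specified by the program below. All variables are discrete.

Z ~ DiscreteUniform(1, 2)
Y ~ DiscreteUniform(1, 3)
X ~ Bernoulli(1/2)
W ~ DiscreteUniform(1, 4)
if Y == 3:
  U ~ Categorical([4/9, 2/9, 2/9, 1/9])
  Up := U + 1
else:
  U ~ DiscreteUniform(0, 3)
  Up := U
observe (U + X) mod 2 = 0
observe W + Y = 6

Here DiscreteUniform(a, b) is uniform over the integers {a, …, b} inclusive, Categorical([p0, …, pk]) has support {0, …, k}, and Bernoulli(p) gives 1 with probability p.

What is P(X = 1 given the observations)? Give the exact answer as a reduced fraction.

Enumerate traces; 16 have nonzero weight after conditioning:
  (Z=1, Y=2, X=0, W=4, U=0) weight 1/192
  (Z=1, Y=2, X=0, W=4, U=2) weight 1/192
  (Z=1, Y=2, X=1, W=4, U=1) weight 1/192
  (Z=1, Y=2, X=1, W=4, U=3) weight 1/192
  (Z=1, Y=3, X=0, W=3, U=0) weight 1/108
  (Z=1, Y=3, X=0, W=3, U=2) weight 1/216
  (Z=1, Y=3, X=1, W=3, U=1) weight 1/216
  (Z=1, Y=3, X=1, W=3, U=3) weight 1/432
  … 8 more
Group by X:
  weight(X=0) = 7/144
  weight(X=1) = 5/144
Total weight = 7/144 + 5/144 = 1/12
P(X=0 | obs) = 7/144 / 1/12 = 7/12
P(X=1 | obs) = 5/144 / 1/12 = 5/12

P(X = 1 | obs) = 5/12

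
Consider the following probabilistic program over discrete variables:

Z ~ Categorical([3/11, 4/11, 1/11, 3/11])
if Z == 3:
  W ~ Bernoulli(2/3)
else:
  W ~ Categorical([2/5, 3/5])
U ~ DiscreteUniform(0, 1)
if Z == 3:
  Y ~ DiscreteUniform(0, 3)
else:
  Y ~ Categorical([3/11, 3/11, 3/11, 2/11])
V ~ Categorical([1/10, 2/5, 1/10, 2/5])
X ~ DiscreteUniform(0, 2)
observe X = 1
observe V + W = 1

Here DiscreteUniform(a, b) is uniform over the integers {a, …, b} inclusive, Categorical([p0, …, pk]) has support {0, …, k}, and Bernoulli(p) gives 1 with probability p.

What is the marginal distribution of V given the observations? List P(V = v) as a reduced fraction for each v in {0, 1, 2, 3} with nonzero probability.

P(V=0) = 17/59, P(V=1) = 42/59

Enumerate traces; 64 have nonzero weight after conditioning:
  (Z=0, W=0, U=0, Y=0, V=1, X=1) weight 6/3025
  (Z=0, W=0, U=0, Y=1, V=1, X=1) weight 6/3025
  (Z=0, W=0, U=0, Y=2, V=1, X=1) weight 6/3025
  (Z=0, W=0, U=0, Y=3, V=1, X=1) weight 4/3025
  (Z=0, W=0, U=1, Y=0, V=1, X=1) weight 6/3025
  (Z=0, W=0, U=1, Y=1, V=1, X=1) weight 6/3025
  (Z=0, W=0, U=1, Y=2, V=1, X=1) weight 6/3025
  (Z=0, W=0, U=1, Y=3, V=1, X=1) weight 4/3025
  (Z=0, W=1, U=0, Y=0, V=0, X=1) weight 9/12100
  … 55 more
Group by V:
  weight(V=0) = 17/825
  weight(V=1) = 14/275
Total weight = 17/825 + 14/275 = 59/825
P(V=0 | obs) = 17/825 / 59/825 = 17/59
P(V=1 | obs) = 14/275 / 59/825 = 42/59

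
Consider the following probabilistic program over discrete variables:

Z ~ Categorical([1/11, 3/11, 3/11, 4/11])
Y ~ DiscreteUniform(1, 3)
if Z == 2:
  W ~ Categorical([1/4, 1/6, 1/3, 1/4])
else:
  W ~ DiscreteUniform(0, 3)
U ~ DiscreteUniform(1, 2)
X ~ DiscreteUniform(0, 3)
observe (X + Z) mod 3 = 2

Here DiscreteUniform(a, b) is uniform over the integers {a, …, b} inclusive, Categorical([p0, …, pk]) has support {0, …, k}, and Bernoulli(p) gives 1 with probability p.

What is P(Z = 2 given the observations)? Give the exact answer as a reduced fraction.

Enumerate traces; 120 have nonzero weight after conditioning:
  (Z=0, Y=1, W=0, U=1, X=2) weight 1/1056
  (Z=0, Y=1, W=0, U=2, X=2) weight 1/1056
  (Z=0, Y=1, W=1, U=1, X=2) weight 1/1056
  (Z=0, Y=1, W=1, U=2, X=2) weight 1/1056
  (Z=0, Y=1, W=2, U=1, X=2) weight 1/1056
  (Z=0, Y=1, W=2, U=2, X=2) weight 1/1056
  (Z=0, Y=1, W=3, U=1, X=2) weight 1/1056
  (Z=0, Y=1, W=3, U=2, X=2) weight 1/1056
  (Z=1, Y=1, W=0, U=1, X=1) weight 1/352
  (Z=2, Y=1, W=0, U=1, X=0) weight 1/352
  … 110 more
Group by Z:
  weight(Z=0) = 1/44
  weight(Z=1) = 3/44
  weight(Z=2) = 3/22
  weight(Z=3) = 1/11
Total weight = 1/44 + 3/44 + 3/22 + 1/11 = 7/22
P(Z=0 | obs) = 1/44 / 7/22 = 1/14
P(Z=1 | obs) = 3/44 / 7/22 = 3/14
P(Z=2 | obs) = 3/22 / 7/22 = 3/7
P(Z=3 | obs) = 1/11 / 7/22 = 2/7

P(Z = 2 | obs) = 3/7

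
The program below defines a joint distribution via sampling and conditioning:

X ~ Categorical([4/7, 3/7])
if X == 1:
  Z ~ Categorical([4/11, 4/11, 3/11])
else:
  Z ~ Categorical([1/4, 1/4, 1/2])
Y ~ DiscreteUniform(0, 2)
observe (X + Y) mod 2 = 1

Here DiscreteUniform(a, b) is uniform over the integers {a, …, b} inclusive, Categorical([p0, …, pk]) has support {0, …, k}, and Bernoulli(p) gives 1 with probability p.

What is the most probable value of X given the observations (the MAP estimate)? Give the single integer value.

Enumerate traces; 9 have nonzero weight after conditioning:
  (X=0, Z=0, Y=1) weight 1/21
  (X=0, Z=1, Y=1) weight 1/21
  (X=0, Z=2, Y=1) weight 2/21
  (X=1, Z=0, Y=0) weight 4/77
  (X=1, Z=0, Y=2) weight 4/77
  (X=1, Z=1, Y=0) weight 4/77
  (X=1, Z=1, Y=2) weight 4/77
  (X=1, Z=2, Y=0) weight 3/77
  … 1 more
Group by X:
  weight(X=0) = 4/21
  weight(X=1) = 2/7
Total weight = 4/21 + 2/7 = 10/21
P(X=0 | obs) = 4/21 / 10/21 = 2/5
P(X=1 | obs) = 2/7 / 10/21 = 3/5
argmax = 1

argmax_v P(X = v | obs) = 1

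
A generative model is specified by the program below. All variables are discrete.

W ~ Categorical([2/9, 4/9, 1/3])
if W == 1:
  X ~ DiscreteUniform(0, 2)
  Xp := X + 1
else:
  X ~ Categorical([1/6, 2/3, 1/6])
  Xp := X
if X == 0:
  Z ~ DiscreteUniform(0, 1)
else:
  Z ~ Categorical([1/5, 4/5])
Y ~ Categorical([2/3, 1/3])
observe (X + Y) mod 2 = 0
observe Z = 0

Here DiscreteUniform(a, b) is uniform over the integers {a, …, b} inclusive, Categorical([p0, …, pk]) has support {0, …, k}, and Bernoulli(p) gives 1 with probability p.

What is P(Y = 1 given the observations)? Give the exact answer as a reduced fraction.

P(Y = 1 | obs) = 4/17

Enumerate traces; 9 have nonzero weight after conditioning:
  (W=0, X=0, Z=0, Y=0) weight 1/81
  (W=0, X=1, Z=0, Y=1) weight 4/405
  (W=0, X=2, Z=0, Y=0) weight 2/405
  (W=1, X=0, Z=0, Y=0) weight 4/81
  (W=1, X=1, Z=0, Y=1) weight 4/405
  (W=1, X=2, Z=0, Y=0) weight 8/405
  (W=2, X=0, Z=0, Y=0) weight 1/54
  (W=2, X=1, Z=0, Y=1) weight 2/135
  … 1 more
Group by Y:
  weight(Y=0) = 91/810
  weight(Y=1) = 14/405
Total weight = 91/810 + 14/405 = 119/810
P(Y=0 | obs) = 91/810 / 119/810 = 13/17
P(Y=1 | obs) = 14/405 / 119/810 = 4/17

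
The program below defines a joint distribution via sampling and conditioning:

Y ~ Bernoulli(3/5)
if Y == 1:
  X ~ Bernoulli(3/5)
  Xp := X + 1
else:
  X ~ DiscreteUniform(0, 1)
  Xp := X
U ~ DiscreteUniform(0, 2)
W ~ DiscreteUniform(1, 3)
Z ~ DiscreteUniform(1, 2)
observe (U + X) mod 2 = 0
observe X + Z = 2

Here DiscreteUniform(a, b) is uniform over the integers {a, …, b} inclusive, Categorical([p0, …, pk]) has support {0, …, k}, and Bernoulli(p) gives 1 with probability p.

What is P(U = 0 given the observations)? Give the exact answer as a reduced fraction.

P(U = 0 | obs) = 11/36

Enumerate traces; 18 have nonzero weight after conditioning:
  (Y=0, X=0, U=0, W=1, Z=2) weight 1/90
  (Y=0, X=0, U=0, W=2, Z=2) weight 1/90
  (Y=0, X=0, U=0, W=3, Z=2) weight 1/90
  (Y=0, X=0, U=2, W=1, Z=2) weight 1/90
  (Y=0, X=0, U=2, W=2, Z=2) weight 1/90
  (Y=0, X=0, U=2, W=3, Z=2) weight 1/90
  (Y=0, X=1, U=1, W=1, Z=1) weight 1/90
  (Y=0, X=1, U=1, W=2, Z=1) weight 1/90
  … 10 more
Group by U:
  weight(U=0) = 11/150
  weight(U=1) = 7/75
  weight(U=2) = 11/150
Total weight = 11/150 + 7/75 + 11/150 = 6/25
P(U=0 | obs) = 11/150 / 6/25 = 11/36
P(U=1 | obs) = 7/75 / 6/25 = 7/18
P(U=2 | obs) = 11/150 / 6/25 = 11/36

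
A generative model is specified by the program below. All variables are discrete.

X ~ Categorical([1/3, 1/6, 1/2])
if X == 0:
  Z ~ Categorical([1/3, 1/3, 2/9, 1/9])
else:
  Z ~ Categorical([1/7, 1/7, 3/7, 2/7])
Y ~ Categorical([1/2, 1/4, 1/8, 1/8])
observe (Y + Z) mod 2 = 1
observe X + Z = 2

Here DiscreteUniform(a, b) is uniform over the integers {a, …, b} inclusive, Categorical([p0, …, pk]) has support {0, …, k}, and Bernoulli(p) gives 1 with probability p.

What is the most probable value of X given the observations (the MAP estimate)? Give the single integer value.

Enumerate traces; 6 have nonzero weight after conditioning:
  (X=0, Z=2, Y=1) weight 1/54
  (X=0, Z=2, Y=3) weight 1/108
  (X=1, Z=1, Y=0) weight 1/84
  (X=1, Z=1, Y=2) weight 1/336
  (X=2, Z=0, Y=1) weight 1/56
  (X=2, Z=0, Y=3) weight 1/112
Group by X:
  weight(X=0) = 1/36
  weight(X=1) = 5/336
  weight(X=2) = 3/112
Total weight = 1/36 + 5/336 + 3/112 = 5/72
P(X=0 | obs) = 1/36 / 5/72 = 2/5
P(X=1 | obs) = 5/336 / 5/72 = 3/14
P(X=2 | obs) = 3/112 / 5/72 = 27/70
argmax = 0

argmax_v P(X = v | obs) = 0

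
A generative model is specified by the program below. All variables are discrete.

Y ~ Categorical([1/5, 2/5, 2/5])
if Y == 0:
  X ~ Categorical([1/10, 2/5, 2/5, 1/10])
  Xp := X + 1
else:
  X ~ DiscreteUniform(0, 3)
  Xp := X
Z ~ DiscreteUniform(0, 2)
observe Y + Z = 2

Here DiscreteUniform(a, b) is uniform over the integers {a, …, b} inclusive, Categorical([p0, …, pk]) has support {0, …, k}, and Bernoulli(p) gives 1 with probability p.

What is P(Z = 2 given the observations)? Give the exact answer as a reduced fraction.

Enumerate traces; 12 have nonzero weight after conditioning:
  (Y=0, X=0, Z=2) weight 1/150
  (Y=0, X=1, Z=2) weight 2/75
  (Y=0, X=2, Z=2) weight 2/75
  (Y=0, X=3, Z=2) weight 1/150
  (Y=1, X=0, Z=1) weight 1/30
  (Y=1, X=1, Z=1) weight 1/30
  (Y=1, X=2, Z=1) weight 1/30
  (Y=1, X=3, Z=1) weight 1/30
  (Y=2, X=0, Z=0) weight 1/30
  … 3 more
Group by Z:
  weight(Z=0) = 2/15
  weight(Z=1) = 2/15
  weight(Z=2) = 1/15
Total weight = 2/15 + 2/15 + 1/15 = 1/3
P(Z=0 | obs) = 2/15 / 1/3 = 2/5
P(Z=1 | obs) = 2/15 / 1/3 = 2/5
P(Z=2 | obs) = 1/15 / 1/3 = 1/5

P(Z = 2 | obs) = 1/5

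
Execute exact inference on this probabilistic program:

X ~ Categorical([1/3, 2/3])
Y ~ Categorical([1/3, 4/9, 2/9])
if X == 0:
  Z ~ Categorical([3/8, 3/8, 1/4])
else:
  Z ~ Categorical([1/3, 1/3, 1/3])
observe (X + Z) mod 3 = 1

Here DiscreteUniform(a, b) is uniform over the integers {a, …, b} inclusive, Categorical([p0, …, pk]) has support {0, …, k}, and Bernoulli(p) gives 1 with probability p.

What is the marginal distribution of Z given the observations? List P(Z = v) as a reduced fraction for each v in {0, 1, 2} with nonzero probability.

P(Z=0) = 16/25, P(Z=1) = 9/25

Enumerate traces; 6 have nonzero weight after conditioning:
  (X=0, Y=0, Z=1) weight 1/24
  (X=0, Y=1, Z=1) weight 1/18
  (X=0, Y=2, Z=1) weight 1/36
  (X=1, Y=0, Z=0) weight 2/27
  (X=1, Y=1, Z=0) weight 8/81
  (X=1, Y=2, Z=0) weight 4/81
Group by Z:
  weight(Z=0) = 2/9
  weight(Z=1) = 1/8
Total weight = 2/9 + 1/8 = 25/72
P(Z=0 | obs) = 2/9 / 25/72 = 16/25
P(Z=1 | obs) = 1/8 / 25/72 = 9/25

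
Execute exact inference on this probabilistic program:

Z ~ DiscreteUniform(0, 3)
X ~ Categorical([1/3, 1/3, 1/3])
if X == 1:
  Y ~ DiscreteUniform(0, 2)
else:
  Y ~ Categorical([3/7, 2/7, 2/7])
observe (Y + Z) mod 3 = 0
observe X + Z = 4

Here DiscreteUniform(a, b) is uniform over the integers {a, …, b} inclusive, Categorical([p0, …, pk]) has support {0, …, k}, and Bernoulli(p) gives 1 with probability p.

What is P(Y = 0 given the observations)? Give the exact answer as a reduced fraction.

Enumerate traces; 2 have nonzero weight after conditioning:
  (Z=2, X=2, Y=1) weight 1/42
  (Z=3, X=1, Y=0) weight 1/36
Group by Y:
  weight(Y=0) = 1/36
  weight(Y=1) = 1/42
Total weight = 1/36 + 1/42 = 13/252
P(Y=0 | obs) = 1/36 / 13/252 = 7/13
P(Y=1 | obs) = 1/42 / 13/252 = 6/13

P(Y = 0 | obs) = 7/13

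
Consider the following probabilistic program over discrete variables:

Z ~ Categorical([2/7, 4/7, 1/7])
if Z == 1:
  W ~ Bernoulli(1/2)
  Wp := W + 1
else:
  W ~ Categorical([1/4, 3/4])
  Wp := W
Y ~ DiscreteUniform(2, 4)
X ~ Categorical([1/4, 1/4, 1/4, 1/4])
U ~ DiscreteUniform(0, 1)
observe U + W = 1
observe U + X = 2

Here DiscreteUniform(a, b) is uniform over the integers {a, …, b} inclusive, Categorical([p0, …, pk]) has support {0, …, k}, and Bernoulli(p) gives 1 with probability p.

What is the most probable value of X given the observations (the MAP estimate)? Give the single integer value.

Enumerate traces; 18 have nonzero weight after conditioning:
  (Z=0, W=0, Y=2, X=1, U=1) weight 1/336
  (Z=0, W=0, Y=3, X=1, U=1) weight 1/336
  (Z=0, W=0, Y=4, X=1, U=1) weight 1/336
  (Z=0, W=1, Y=2, X=2, U=0) weight 1/112
  (Z=0, W=1, Y=3, X=2, U=0) weight 1/112
  (Z=0, W=1, Y=4, X=2, U=0) weight 1/112
  (Z=1, W=0, Y=2, X=1, U=1) weight 1/84
  (Z=1, W=0, Y=3, X=1, U=1) weight 1/84
  … 10 more
Group by X:
  weight(X=1) = 11/224
  weight(X=2) = 17/224
Total weight = 11/224 + 17/224 = 1/8
P(X=1 | obs) = 11/224 / 1/8 = 11/28
P(X=2 | obs) = 17/224 / 1/8 = 17/28
argmax = 2

argmax_v P(X = v | obs) = 2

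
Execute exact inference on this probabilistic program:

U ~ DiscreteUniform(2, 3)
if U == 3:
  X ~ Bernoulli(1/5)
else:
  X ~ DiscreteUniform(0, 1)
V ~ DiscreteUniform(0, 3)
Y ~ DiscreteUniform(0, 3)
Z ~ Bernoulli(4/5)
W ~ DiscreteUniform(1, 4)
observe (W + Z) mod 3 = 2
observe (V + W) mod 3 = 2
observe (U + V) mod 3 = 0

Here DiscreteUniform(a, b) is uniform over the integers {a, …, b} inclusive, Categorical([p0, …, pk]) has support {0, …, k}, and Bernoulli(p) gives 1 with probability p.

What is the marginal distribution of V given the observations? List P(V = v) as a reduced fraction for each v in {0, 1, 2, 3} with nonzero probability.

P(V=0) = 1/10, P(V=1) = 4/5, P(V=3) = 1/10

Enumerate traces; 32 have nonzero weight after conditioning:
  (U=2, X=0, V=1, Y=0, Z=1, W=1) weight 1/320
  (U=2, X=0, V=1, Y=0, Z=1, W=4) weight 1/320
  (U=2, X=0, V=1, Y=1, Z=1, W=1) weight 1/320
  (U=2, X=0, V=1, Y=1, Z=1, W=4) weight 1/320
  (U=2, X=0, V=1, Y=2, Z=1, W=1) weight 1/320
  (U=2, X=0, V=1, Y=2, Z=1, W=4) weight 1/320
  (U=2, X=0, V=1, Y=3, Z=1, W=1) weight 1/320
  (U=2, X=0, V=1, Y=3, Z=1, W=4) weight 1/320
  (U=3, X=0, V=0, Y=0, Z=0, W=2) weight 1/800
  (U=3, X=0, V=3, Y=0, Z=0, W=2) weight 1/800
  … 22 more
Group by V:
  weight(V=0) = 1/160
  weight(V=1) = 1/20
  weight(V=3) = 1/160
Total weight = 1/160 + 1/20 + 1/160 = 1/16
P(V=0 | obs) = 1/160 / 1/16 = 1/10
P(V=1 | obs) = 1/20 / 1/16 = 4/5
P(V=3 | obs) = 1/160 / 1/16 = 1/10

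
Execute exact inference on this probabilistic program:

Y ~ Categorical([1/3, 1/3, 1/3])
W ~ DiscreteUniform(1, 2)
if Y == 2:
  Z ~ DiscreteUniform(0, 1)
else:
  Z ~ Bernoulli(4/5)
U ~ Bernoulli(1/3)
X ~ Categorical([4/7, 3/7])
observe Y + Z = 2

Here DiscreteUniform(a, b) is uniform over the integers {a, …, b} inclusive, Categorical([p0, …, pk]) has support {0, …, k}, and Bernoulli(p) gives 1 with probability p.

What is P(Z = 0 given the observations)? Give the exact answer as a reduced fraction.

P(Z = 0 | obs) = 5/13

Enumerate traces; 16 have nonzero weight after conditioning:
  (Y=1, W=1, Z=1, U=0, X=0) weight 16/315
  (Y=1, W=1, Z=1, U=0, X=1) weight 4/105
  (Y=1, W=1, Z=1, U=1, X=0) weight 8/315
  (Y=1, W=1, Z=1, U=1, X=1) weight 2/105
  (Y=1, W=2, Z=1, U=0, X=0) weight 16/315
  (Y=1, W=2, Z=1, U=0, X=1) weight 4/105
  (Y=1, W=2, Z=1, U=1, X=0) weight 8/315
  (Y=1, W=2, Z=1, U=1, X=1) weight 2/105
  (Y=2, W=1, Z=0, U=0, X=0) weight 2/63
  … 7 more
Group by Z:
  weight(Z=0) = 1/6
  weight(Z=1) = 4/15
Total weight = 1/6 + 4/15 = 13/30
P(Z=0 | obs) = 1/6 / 13/30 = 5/13
P(Z=1 | obs) = 4/15 / 13/30 = 8/13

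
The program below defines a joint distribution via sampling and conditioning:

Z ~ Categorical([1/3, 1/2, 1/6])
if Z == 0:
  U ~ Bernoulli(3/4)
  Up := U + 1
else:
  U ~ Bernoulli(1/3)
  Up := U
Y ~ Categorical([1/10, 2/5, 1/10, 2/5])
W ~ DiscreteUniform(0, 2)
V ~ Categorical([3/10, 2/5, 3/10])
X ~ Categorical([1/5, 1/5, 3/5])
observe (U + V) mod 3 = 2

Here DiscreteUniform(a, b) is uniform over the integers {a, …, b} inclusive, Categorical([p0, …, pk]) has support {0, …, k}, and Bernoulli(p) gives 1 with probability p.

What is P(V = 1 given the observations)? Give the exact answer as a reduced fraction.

Enumerate traces; 216 have nonzero weight after conditioning:
  (Z=0, U=0, Y=0, W=0, V=2, X=0) weight 1/6000
  (Z=0, U=0, Y=0, W=0, V=2, X=1) weight 1/6000
  (Z=0, U=0, Y=0, W=0, V=2, X=2) weight 1/2000
  (Z=0, U=0, Y=0, W=1, V=2, X=0) weight 1/6000
  (Z=0, U=0, Y=0, W=1, V=2, X=1) weight 1/6000
  (Z=0, U=0, Y=0, W=1, V=2, X=2) weight 1/2000
  (Z=0, U=0, Y=0, W=2, V=2, X=0) weight 1/6000
  (Z=0, U=0, Y=0, W=2, V=2, X=1) weight 1/6000
  (Z=0, U=1, Y=0, W=0, V=1, X=0) weight 1/1500
  … 207 more
Group by V:
  weight(V=1) = 17/90
  weight(V=2) = 19/120
Total weight = 17/90 + 19/120 = 25/72
P(V=1 | obs) = 17/90 / 25/72 = 68/125
P(V=2 | obs) = 19/120 / 25/72 = 57/125

P(V = 1 | obs) = 68/125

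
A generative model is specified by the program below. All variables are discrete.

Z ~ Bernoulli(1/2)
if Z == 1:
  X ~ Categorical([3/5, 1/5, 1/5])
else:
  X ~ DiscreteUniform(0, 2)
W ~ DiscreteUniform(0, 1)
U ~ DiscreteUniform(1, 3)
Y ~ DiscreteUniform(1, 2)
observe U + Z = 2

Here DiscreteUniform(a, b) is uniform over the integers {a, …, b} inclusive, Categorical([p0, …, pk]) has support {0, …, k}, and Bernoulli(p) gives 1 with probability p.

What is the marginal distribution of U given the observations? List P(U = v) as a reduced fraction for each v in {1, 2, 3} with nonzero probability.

P(U=1) = 1/2, P(U=2) = 1/2

Enumerate traces; 24 have nonzero weight after conditioning:
  (Z=0, X=0, W=0, U=2, Y=1) weight 1/72
  (Z=0, X=0, W=0, U=2, Y=2) weight 1/72
  (Z=0, X=0, W=1, U=2, Y=1) weight 1/72
  (Z=0, X=0, W=1, U=2, Y=2) weight 1/72
  (Z=0, X=1, W=0, U=2, Y=1) weight 1/72
  (Z=0, X=1, W=0, U=2, Y=2) weight 1/72
  (Z=0, X=1, W=1, U=2, Y=1) weight 1/72
  (Z=0, X=1, W=1, U=2, Y=2) weight 1/72
  (Z=1, X=0, W=0, U=1, Y=1) weight 1/40
  … 15 more
Group by U:
  weight(U=1) = 1/6
  weight(U=2) = 1/6
Total weight = 1/6 + 1/6 = 1/3
P(U=1 | obs) = 1/6 / 1/3 = 1/2
P(U=2 | obs) = 1/6 / 1/3 = 1/2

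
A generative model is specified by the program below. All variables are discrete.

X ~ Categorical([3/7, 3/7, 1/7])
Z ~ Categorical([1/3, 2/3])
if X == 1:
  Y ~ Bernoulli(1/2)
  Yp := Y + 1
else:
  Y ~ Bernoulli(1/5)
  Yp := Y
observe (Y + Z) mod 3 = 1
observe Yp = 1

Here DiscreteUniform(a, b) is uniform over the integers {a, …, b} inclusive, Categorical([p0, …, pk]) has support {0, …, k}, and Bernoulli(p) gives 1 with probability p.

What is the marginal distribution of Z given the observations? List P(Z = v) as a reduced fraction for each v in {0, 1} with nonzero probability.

P(Z=0) = 4/19, P(Z=1) = 15/19

Enumerate traces; 3 have nonzero weight after conditioning:
  (X=0, Z=0, Y=1) weight 1/35
  (X=1, Z=1, Y=0) weight 1/7
  (X=2, Z=0, Y=1) weight 1/105
Group by Z:
  weight(Z=0) = 4/105
  weight(Z=1) = 1/7
Total weight = 4/105 + 1/7 = 19/105
P(Z=0 | obs) = 4/105 / 19/105 = 4/19
P(Z=1 | obs) = 1/7 / 19/105 = 15/19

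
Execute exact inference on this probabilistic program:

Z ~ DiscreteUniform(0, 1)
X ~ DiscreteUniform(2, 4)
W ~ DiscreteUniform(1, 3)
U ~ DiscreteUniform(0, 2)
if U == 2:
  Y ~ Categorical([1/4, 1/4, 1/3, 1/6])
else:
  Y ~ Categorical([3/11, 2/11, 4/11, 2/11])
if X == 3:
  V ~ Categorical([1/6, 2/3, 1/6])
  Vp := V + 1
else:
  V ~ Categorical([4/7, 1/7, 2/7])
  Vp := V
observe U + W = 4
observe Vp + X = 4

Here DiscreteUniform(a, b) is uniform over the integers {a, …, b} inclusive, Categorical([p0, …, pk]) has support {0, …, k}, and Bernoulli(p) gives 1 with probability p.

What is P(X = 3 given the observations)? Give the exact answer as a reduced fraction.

P(X = 3 | obs) = 7/43

Enumerate traces; 48 have nonzero weight after conditioning:
  (Z=0, X=2, W=2, U=2, Y=0, V=2) weight 1/756
  (Z=0, X=2, W=2, U=2, Y=1, V=2) weight 1/756
  (Z=0, X=2, W=2, U=2, Y=2, V=2) weight 1/567
  (Z=0, X=2, W=2, U=2, Y=3, V=2) weight 1/1134
  (Z=0, X=2, W=3, U=1, Y=0, V=2) weight 1/693
  (Z=0, X=2, W=3, U=1, Y=1, V=2) weight 2/2079
  (Z=0, X=2, W=3, U=1, Y=2, V=2) weight 4/2079
  (Z=0, X=2, W=3, U=1, Y=3, V=2) weight 2/2079
  (Z=0, X=3, W=2, U=2, Y=0, V=0) weight 1/1296
  (Z=0, X=4, W=2, U=2, Y=0, V=0) weight 1/378
  … 38 more
Group by X:
  weight(X=2) = 4/189
  weight(X=3) = 1/81
  weight(X=4) = 8/189
Total weight = 4/189 + 1/81 + 8/189 = 43/567
P(X=2 | obs) = 4/189 / 43/567 = 12/43
P(X=3 | obs) = 1/81 / 43/567 = 7/43
P(X=4 | obs) = 8/189 / 43/567 = 24/43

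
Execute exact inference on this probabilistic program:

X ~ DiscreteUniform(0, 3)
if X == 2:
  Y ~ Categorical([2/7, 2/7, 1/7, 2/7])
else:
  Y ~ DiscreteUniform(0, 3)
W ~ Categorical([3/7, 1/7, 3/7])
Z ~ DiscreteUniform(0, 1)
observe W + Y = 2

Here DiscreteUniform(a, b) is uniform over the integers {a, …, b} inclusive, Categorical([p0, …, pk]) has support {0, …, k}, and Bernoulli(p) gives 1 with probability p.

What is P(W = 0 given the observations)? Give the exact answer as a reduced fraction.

P(W = 0 | obs) = 75/191

Enumerate traces; 24 have nonzero weight after conditioning:
  (X=0, Y=0, W=2, Z=0) weight 3/224
  (X=0, Y=0, W=2, Z=1) weight 3/224
  (X=0, Y=1, W=1, Z=0) weight 1/224
  (X=0, Y=1, W=1, Z=1) weight 1/224
  (X=0, Y=2, W=0, Z=0) weight 3/224
  (X=0, Y=2, W=0, Z=1) weight 3/224
  (X=1, Y=0, W=2, Z=0) weight 3/224
  (X=1, Y=0, W=2, Z=1) weight 3/224
  … 16 more
Group by W:
  weight(W=0) = 75/784
  weight(W=1) = 29/784
  weight(W=2) = 87/784
Total weight = 75/784 + 29/784 + 87/784 = 191/784
P(W=0 | obs) = 75/784 / 191/784 = 75/191
P(W=1 | obs) = 29/784 / 191/784 = 29/191
P(W=2 | obs) = 87/784 / 191/784 = 87/191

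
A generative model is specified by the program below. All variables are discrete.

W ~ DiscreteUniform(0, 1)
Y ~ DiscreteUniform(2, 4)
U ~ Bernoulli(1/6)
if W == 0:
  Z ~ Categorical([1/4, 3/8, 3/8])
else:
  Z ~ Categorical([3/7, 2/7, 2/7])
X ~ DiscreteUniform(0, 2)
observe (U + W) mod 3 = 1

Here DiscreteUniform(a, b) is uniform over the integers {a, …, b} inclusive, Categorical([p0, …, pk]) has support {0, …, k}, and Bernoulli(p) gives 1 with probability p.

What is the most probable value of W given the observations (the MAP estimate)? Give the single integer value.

argmax_v P(W = v | obs) = 1

Enumerate traces; 54 have nonzero weight after conditioning:
  (W=0, Y=2, U=1, Z=0, X=0) weight 1/432
  (W=0, Y=2, U=1, Z=0, X=1) weight 1/432
  (W=0, Y=2, U=1, Z=0, X=2) weight 1/432
  (W=0, Y=2, U=1, Z=1, X=0) weight 1/288
  (W=0, Y=2, U=1, Z=1, X=1) weight 1/288
  (W=0, Y=2, U=1, Z=1, X=2) weight 1/288
  (W=0, Y=2, U=1, Z=2, X=0) weight 1/288
  (W=0, Y=2, U=1, Z=2, X=1) weight 1/288
  (W=1, Y=2, U=0, Z=0, X=0) weight 5/252
  … 45 more
Group by W:
  weight(W=0) = 1/12
  weight(W=1) = 5/12
Total weight = 1/12 + 5/12 = 1/2
P(W=0 | obs) = 1/12 / 1/2 = 1/6
P(W=1 | obs) = 5/12 / 1/2 = 5/6
argmax = 1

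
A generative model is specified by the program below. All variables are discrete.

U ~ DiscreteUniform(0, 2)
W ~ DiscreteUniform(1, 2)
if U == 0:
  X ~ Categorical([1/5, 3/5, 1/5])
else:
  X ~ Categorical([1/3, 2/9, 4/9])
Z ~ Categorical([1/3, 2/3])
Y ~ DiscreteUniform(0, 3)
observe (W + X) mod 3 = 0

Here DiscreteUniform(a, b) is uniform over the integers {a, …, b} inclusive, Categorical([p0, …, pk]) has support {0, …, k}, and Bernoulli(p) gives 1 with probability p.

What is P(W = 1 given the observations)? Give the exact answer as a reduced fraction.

Enumerate traces; 48 have nonzero weight after conditioning:
  (U=0, W=1, X=2, Z=0, Y=0) weight 1/360
  (U=0, W=1, X=2, Z=0, Y=1) weight 1/360
  (U=0, W=1, X=2, Z=0, Y=2) weight 1/360
  (U=0, W=1, X=2, Z=0, Y=3) weight 1/360
  (U=0, W=1, X=2, Z=1, Y=0) weight 1/180
  (U=0, W=1, X=2, Z=1, Y=1) weight 1/180
  (U=0, W=1, X=2, Z=1, Y=2) weight 1/180
  (U=0, W=1, X=2, Z=1, Y=3) weight 1/180
  (U=0, W=2, X=1, Z=0, Y=0) weight 1/120
  … 39 more
Group by W:
  weight(W=1) = 49/270
  weight(W=2) = 47/270
Total weight = 49/270 + 47/270 = 16/45
P(W=1 | obs) = 49/270 / 16/45 = 49/96
P(W=2 | obs) = 47/270 / 16/45 = 47/96

P(W = 1 | obs) = 49/96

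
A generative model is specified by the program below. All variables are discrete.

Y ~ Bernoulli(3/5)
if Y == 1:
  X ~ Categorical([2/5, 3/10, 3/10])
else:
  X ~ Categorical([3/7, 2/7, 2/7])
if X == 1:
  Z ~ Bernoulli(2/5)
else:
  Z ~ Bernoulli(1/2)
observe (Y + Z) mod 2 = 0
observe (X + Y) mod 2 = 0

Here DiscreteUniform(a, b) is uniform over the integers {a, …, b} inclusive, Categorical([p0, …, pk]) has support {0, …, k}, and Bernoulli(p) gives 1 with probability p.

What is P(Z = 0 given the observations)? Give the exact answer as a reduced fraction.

Enumerate traces; 3 have nonzero weight after conditioning:
  (Y=0, X=0, Z=0) weight 3/35
  (Y=0, X=2, Z=0) weight 2/35
  (Y=1, X=1, Z=1) weight 9/125
Group by Z:
  weight(Z=0) = 1/7
  weight(Z=1) = 9/125
Total weight = 1/7 + 9/125 = 188/875
P(Z=0 | obs) = 1/7 / 188/875 = 125/188
P(Z=1 | obs) = 9/125 / 188/875 = 63/188

P(Z = 0 | obs) = 125/188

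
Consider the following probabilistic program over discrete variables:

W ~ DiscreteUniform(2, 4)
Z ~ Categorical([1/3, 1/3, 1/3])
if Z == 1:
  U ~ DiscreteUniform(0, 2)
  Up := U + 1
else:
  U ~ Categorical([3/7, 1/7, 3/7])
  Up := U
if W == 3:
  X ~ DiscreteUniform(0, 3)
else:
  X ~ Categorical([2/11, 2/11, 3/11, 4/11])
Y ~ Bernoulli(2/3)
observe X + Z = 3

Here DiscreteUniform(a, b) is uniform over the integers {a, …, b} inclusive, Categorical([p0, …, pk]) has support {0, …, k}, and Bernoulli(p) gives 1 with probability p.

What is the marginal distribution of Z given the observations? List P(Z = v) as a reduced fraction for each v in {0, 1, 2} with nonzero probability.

P(Z=0) = 43/105, P(Z=1) = 1/3, P(Z=2) = 9/35

Enumerate traces; 54 have nonzero weight after conditioning:
  (W=2, Z=0, U=0, X=3, Y=0) weight 4/693
  (W=2, Z=0, U=0, X=3, Y=1) weight 8/693
  (W=2, Z=0, U=1, X=3, Y=0) weight 4/2079
  (W=2, Z=0, U=1, X=3, Y=1) weight 8/2079
  (W=2, Z=0, U=2, X=3, Y=0) weight 4/693
  (W=2, Z=0, U=2, X=3, Y=1) weight 8/693
  (W=2, Z=1, U=0, X=2, Y=0) weight 1/297
  (W=2, Z=1, U=0, X=2, Y=1) weight 2/297
  (W=2, Z=2, U=0, X=1, Y=0) weight 2/693
  … 45 more
Group by Z:
  weight(Z=0) = 43/396
  weight(Z=1) = 35/396
  weight(Z=2) = 3/44
Total weight = 43/396 + 35/396 + 3/44 = 35/132
P(Z=0 | obs) = 43/396 / 35/132 = 43/105
P(Z=1 | obs) = 35/396 / 35/132 = 1/3
P(Z=2 | obs) = 3/44 / 35/132 = 9/35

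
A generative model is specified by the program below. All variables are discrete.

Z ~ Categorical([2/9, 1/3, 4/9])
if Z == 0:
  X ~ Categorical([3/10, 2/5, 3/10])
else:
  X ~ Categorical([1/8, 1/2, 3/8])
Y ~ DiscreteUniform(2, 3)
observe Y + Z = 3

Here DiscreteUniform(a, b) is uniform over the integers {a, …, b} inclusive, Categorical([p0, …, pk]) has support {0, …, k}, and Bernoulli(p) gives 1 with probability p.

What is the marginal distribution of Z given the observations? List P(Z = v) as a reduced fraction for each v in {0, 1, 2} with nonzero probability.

Enumerate traces; 6 have nonzero weight after conditioning:
  (Z=0, X=0, Y=3) weight 1/30
  (Z=0, X=1, Y=3) weight 2/45
  (Z=0, X=2, Y=3) weight 1/30
  (Z=1, X=0, Y=2) weight 1/48
  (Z=1, X=1, Y=2) weight 1/12
  (Z=1, X=2, Y=2) weight 1/16
Group by Z:
  weight(Z=0) = 1/9
  weight(Z=1) = 1/6
Total weight = 1/9 + 1/6 = 5/18
P(Z=0 | obs) = 1/9 / 5/18 = 2/5
P(Z=1 | obs) = 1/6 / 5/18 = 3/5

P(Z=0) = 2/5, P(Z=1) = 3/5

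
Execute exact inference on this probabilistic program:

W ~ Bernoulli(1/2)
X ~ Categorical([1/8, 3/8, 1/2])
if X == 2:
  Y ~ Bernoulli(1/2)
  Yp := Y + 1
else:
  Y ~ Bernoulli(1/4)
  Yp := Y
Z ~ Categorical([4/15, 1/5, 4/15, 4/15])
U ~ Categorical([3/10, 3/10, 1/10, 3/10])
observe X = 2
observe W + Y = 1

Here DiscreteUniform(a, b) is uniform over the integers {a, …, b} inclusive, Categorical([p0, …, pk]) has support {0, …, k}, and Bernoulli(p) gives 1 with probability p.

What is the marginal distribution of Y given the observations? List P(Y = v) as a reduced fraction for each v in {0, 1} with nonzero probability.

P(Y=0) = 1/2, P(Y=1) = 1/2

Enumerate traces; 32 have nonzero weight after conditioning:
  (W=0, X=2, Y=1, Z=0, U=0) weight 1/100
  (W=0, X=2, Y=1, Z=0, U=1) weight 1/100
  (W=0, X=2, Y=1, Z=0, U=2) weight 1/300
  (W=0, X=2, Y=1, Z=0, U=3) weight 1/100
  (W=0, X=2, Y=1, Z=1, U=0) weight 3/400
  (W=0, X=2, Y=1, Z=1, U=1) weight 3/400
  (W=0, X=2, Y=1, Z=1, U=2) weight 1/400
  (W=0, X=2, Y=1, Z=1, U=3) weight 3/400
  (W=1, X=2, Y=0, Z=0, U=0) weight 1/100
  … 23 more
Group by Y:
  weight(Y=0) = 1/8
  weight(Y=1) = 1/8
Total weight = 1/8 + 1/8 = 1/4
P(Y=0 | obs) = 1/8 / 1/4 = 1/2
P(Y=1 | obs) = 1/8 / 1/4 = 1/2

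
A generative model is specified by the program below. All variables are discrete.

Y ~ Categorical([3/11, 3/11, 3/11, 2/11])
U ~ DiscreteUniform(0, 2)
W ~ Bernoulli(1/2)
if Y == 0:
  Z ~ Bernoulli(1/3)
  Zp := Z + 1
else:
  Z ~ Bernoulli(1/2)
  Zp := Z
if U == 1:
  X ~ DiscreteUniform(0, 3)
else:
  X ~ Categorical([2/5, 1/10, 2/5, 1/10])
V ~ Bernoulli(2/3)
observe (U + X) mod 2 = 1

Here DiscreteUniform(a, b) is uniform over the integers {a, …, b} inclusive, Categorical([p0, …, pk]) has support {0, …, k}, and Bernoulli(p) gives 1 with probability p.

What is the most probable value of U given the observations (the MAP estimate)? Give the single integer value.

argmax_v P(U = v | obs) = 1

Enumerate traces; 192 have nonzero weight after conditioning:
  (Y=0, U=0, W=0, Z=0, X=1, V=0) weight 1/990
  (Y=0, U=0, W=0, Z=0, X=1, V=1) weight 1/495
  (Y=0, U=0, W=0, Z=0, X=3, V=0) weight 1/990
  (Y=0, U=0, W=0, Z=0, X=3, V=1) weight 1/495
  (Y=0, U=0, W=0, Z=1, X=1, V=0) weight 1/1980
  (Y=0, U=0, W=0, Z=1, X=1, V=1) weight 1/990
  (Y=0, U=0, W=0, Z=1, X=3, V=0) weight 1/1980
  (Y=0, U=0, W=0, Z=1, X=3, V=1) weight 1/990
  (Y=0, U=1, W=0, Z=0, X=0, V=0) weight 1/396
  (Y=0, U=2, W=0, Z=0, X=1, V=0) weight 1/990
  … 182 more
Group by U:
  weight(U=0) = 1/15
  weight(U=1) = 1/6
  weight(U=2) = 1/15
Total weight = 1/15 + 1/6 + 1/15 = 3/10
P(U=0 | obs) = 1/15 / 3/10 = 2/9
P(U=1 | obs) = 1/6 / 3/10 = 5/9
P(U=2 | obs) = 1/15 / 3/10 = 2/9
argmax = 1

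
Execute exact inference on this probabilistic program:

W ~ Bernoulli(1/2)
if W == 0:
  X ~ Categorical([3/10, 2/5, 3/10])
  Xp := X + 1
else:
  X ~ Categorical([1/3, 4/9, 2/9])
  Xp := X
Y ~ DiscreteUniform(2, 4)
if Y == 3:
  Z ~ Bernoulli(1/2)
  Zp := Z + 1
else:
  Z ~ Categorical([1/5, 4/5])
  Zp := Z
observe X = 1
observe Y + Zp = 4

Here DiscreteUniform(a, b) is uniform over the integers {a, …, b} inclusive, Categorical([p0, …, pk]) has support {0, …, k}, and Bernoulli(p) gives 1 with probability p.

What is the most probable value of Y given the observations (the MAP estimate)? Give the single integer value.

argmax_v P(Y = v | obs) = 3

Enumerate traces; 4 have nonzero weight after conditioning:
  (W=0, X=1, Y=3, Z=0) weight 1/30
  (W=0, X=1, Y=4, Z=0) weight 1/75
  (W=1, X=1, Y=3, Z=0) weight 1/27
  (W=1, X=1, Y=4, Z=0) weight 2/135
Group by Y:
  weight(Y=3) = 19/270
  weight(Y=4) = 19/675
Total weight = 19/270 + 19/675 = 133/1350
P(Y=3 | obs) = 19/270 / 133/1350 = 5/7
P(Y=4 | obs) = 19/675 / 133/1350 = 2/7
argmax = 3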